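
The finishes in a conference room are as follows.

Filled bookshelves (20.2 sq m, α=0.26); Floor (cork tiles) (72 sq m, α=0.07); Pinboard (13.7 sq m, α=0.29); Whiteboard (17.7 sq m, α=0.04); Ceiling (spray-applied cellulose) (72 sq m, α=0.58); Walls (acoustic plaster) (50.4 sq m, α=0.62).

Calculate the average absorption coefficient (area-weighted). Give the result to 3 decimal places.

Total surface area S = 246.0 sq m.
Σ(Sᵢαᵢ) = 20.2*0.26 + 72*0.07 + 13.7*0.29 + 17.7*0.04 + 72*0.58 + 50.4*0.62 = 87.981.
ᾱ = 87.981 / 246.0 = 0.358.

0.358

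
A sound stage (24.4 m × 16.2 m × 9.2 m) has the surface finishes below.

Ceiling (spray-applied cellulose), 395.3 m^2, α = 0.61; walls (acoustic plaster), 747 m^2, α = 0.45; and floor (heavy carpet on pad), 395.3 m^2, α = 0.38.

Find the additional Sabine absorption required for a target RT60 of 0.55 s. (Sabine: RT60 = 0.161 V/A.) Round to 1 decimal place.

Summing Sᵢαᵢ: 241.133 + 336.150 + 150.214 → A₁ = 727.497 sabins.
For T = 0.55 s, need A₂ = 0.161·V/T = 0.161·3636.576/0.55 = 1064.525 sabins.
Shortfall: 1064.525 − 727.497 = 337.0 sabins.

337.0 sabins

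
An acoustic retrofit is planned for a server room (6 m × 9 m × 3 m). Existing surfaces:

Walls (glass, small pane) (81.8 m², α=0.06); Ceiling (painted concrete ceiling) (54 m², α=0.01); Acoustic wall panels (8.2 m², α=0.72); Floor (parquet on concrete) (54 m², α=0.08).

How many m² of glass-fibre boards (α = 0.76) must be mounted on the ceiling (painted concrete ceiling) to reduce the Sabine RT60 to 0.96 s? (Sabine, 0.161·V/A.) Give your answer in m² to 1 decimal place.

15.3

Summing Sᵢαᵢ: 4.908 + 0.540 + 5.904 + 4.320 → A₁ = 15.672 sabins.
Required A₂ = 0.161·162/0.96 = 27.169 sabins.
ΔA needed = 27.169 − 15.672 = 11.497 sabins.
Net gain per m²: Δα = 0.76 − 0.01 = 0.75.
Area = ΔA/Δα = 11.497/0.75 = 15.3 m².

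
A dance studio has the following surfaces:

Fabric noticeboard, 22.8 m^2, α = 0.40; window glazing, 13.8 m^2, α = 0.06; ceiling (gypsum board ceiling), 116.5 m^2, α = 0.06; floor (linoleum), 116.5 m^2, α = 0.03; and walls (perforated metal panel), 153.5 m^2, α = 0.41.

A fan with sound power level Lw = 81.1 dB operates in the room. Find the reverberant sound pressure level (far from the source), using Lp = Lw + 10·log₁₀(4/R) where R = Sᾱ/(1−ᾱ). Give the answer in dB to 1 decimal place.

Σ(Sᵢαᵢ) = 22.8·0.40 + 13.8·0.06 + 116.5·0.06 + 116.5·0.03 + 153.5·0.41 = 83.368; total area S = 423.1 m^2.
ᾱ = 0.1970, so room constant R = A/(1−ᾱ) = 103.821 m^2.
Lp = 81.1 + 10·log₁₀(4/103.821) = 81.1 + (-14.14) = 67.0 dB.

67.0 dB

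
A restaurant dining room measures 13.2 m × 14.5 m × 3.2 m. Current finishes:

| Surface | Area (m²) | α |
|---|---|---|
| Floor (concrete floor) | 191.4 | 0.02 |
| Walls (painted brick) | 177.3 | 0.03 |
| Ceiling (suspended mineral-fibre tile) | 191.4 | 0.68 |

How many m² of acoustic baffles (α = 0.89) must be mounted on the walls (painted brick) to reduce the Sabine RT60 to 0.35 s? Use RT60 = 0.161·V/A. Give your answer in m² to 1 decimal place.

Total absorption A₁ = 191.4×0.02 + 177.3×0.03 + 191.4×0.68
  = 3.828 + 5.319 + 130.152 = 139.299 m² sabins.
V = 612.48 m³. Target absorption A₂ = 0.161 × 612.48 / 0.35 = 281.741 sabins.
ΔA needed = 281.741 − 139.299 = 142.442 sabins.
Net gain per m²: Δα = 0.89 − 0.03 = 0.86.
Area = ΔA/Δα = 142.442/0.86 = 165.6 m².

165.6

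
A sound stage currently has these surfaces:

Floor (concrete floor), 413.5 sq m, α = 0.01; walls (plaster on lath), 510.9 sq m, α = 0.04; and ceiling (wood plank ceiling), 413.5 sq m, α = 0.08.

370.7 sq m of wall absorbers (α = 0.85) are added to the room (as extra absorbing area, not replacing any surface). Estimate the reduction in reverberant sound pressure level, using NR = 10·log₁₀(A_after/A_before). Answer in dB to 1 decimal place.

8.1 dB

Summing Sᵢαᵢ: 4.135 + 20.436 + 33.080 → A_before = 57.651 sabins.
Added absorption = 370.7 × 0.85 = 315.095 sabins.
New total A_after = 372.746 sabins.
NR = 10·log₁₀(372.746/57.651) = 8.1 dB.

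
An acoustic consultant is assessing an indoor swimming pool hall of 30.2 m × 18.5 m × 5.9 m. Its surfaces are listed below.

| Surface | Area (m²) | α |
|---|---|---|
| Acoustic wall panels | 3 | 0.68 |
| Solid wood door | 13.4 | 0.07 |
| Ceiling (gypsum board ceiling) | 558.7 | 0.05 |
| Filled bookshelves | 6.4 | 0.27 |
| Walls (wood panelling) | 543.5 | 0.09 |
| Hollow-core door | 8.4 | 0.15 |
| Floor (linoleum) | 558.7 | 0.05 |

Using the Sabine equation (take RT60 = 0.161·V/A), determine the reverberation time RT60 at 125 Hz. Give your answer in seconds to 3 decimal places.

Summing Sᵢαᵢ: 2.040 + 0.938 + 27.935 + 1.728 + 48.915 + 1.260 + 27.935 → A = 110.751 sabins.
Volume V = 30.2 × 18.5 × 5.9 = 3296.33 m³.
Sabine: RT60 = 0.161 × 3296.33 / 110.751 = 4.792 s.

4.792 s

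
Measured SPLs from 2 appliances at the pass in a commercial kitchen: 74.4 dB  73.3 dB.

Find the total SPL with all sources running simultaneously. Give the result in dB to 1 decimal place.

76.9 dB

Converting to relative power and adding: 10^(74.4/10) + 10^(73.3/10) = 4.892e+07.
L_total = 10·log₁₀(4.892e+07) = 76.9 dB.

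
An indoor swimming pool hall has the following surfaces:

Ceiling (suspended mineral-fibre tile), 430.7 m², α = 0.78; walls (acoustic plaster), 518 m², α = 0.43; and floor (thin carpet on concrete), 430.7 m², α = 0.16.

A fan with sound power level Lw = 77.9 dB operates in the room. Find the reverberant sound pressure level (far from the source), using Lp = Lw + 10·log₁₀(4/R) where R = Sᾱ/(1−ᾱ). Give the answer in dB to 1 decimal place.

A = 627.598 sabins; S = 1379.4 m².
ᾱ = 0.4550, so room constant R = A/(1−ᾱ) = 1151.556 m².
Lp = 77.9 + 10·log₁₀(4/1151.556) = 77.9 + (-24.59) = 53.3 dB.

53.3 dB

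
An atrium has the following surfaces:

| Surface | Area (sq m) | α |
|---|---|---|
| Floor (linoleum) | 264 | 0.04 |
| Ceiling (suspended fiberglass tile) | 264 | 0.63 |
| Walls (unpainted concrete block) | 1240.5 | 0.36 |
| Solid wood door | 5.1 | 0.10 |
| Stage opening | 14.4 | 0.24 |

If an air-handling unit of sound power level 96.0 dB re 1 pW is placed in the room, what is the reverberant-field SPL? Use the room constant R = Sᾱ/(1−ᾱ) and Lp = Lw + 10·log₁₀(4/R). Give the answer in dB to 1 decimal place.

A = 627.426 sabins; S = 1788.0 sq m.
ᾱ = 0.3509, so room constant R = A/(1−ᾱ) = 966.609 sq m.
Lp = 96.0 + 10·log₁₀(4/966.609) = 96.0 + (-23.83) = 72.2 dB.

72.2 dB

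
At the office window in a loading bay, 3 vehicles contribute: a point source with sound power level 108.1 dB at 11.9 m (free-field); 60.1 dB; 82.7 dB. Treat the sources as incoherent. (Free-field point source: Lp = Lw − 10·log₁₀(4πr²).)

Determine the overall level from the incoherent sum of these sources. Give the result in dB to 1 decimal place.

Source at 11.9 m: Lp = 108.1 − 10·log₁₀(4π·11.9²) = 108.1 − 10·log₁₀(1779.524) = 75.6 dB.
Σ 10^(Lᵢ/10) = 2.235e+08.
Back to dB: 10·log₁₀ Σ = 83.5 dB.

83.5 dB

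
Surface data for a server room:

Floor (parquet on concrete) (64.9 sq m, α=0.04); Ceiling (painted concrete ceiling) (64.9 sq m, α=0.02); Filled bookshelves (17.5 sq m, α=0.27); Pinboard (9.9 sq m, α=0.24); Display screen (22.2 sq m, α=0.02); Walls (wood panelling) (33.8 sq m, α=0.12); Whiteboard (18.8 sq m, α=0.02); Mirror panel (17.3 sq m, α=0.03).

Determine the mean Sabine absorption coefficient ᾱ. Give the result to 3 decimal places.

0.066

S = Σ Sᵢ = 64.9 + 64.9 + 17.5 + 9.9 + 22.2 + 33.8 + 18.8 + 17.3 = 249.3 sq m.
Σ(Sᵢαᵢ) = 64.9×0.04 + 64.9×0.02 + 17.5×0.27 + 9.9×0.24 + 22.2×0.02 + 33.8×0.12 + 18.8×0.02 + 17.3×0.03 = 16.390.
ᾱ = 16.390 / 249.3 = 0.066.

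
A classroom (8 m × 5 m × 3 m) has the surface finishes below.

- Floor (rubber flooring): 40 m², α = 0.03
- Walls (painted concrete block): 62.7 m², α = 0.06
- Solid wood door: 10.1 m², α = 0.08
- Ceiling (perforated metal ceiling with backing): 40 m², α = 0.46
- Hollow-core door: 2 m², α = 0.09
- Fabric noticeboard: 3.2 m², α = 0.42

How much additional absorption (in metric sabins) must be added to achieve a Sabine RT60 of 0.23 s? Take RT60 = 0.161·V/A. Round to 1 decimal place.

58.3 sabins

Summing Sᵢαᵢ: 1.200 + 3.762 + 0.808 + 18.400 + 0.180 + 1.344 → A₁ = 25.694 sabins.
V = 120 m³. Required absorption A₂ = 0.161 × 120 / 0.23 = 84.000 sabins.
ΔA = A₂ − A₁ = 84.000 − 25.694 = 58.3 sabins.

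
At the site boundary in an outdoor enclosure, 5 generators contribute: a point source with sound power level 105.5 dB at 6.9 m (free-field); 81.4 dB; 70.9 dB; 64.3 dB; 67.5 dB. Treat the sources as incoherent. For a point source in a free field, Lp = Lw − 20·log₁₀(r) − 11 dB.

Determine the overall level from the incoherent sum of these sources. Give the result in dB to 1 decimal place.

Source at 6.9 m: Lp = 105.5 − 20·log₁₀(6.9) − 11 = 77.7 dB.
Sum in the linear (power) domain: Σ 10^(Lᵢ/10) = 10^(77.7/10) + 10^(81.4/10) + 10^(70.9/10) + 10^(64.3/10) + 10^(67.5/10) = 2.175e+08.
L_total = 10·log₁₀(2.175e+08) = 83.4 dB.

83.4 dB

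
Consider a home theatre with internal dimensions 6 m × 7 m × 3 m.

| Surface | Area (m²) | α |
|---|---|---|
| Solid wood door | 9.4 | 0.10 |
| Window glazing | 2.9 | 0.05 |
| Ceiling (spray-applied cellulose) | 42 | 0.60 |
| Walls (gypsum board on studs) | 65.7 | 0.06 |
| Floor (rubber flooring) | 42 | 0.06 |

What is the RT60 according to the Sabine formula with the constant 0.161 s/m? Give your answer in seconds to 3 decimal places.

Summing Sᵢαᵢ: 0.940 + 0.145 + 25.200 + 3.942 + 2.520 → A = 32.747 sabins.
Volume V = 6 × 7 × 3 = 126 m³.
T = 0.161 V/A = 0.161·126/32.747 = 0.619 s.

0.619 sec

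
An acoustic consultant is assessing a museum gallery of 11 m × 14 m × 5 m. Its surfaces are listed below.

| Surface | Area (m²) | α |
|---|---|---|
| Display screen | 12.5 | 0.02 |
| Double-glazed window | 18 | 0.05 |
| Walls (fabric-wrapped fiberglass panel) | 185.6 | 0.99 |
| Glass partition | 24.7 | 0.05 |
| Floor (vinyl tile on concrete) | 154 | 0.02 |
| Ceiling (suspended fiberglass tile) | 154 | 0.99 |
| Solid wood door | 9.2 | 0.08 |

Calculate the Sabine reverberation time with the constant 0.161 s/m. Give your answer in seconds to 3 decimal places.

0.362 sec

A = Σ Sᵢαᵢ = 12.5·0.02 + 18·0.05 + 185.6·0.99 + 24.7·0.05 + 154·0.02 + 154·0.99 + 9.2·0.08 = 342.405 sabins.
V = 11·14·5 = 770 m³.
RT60 = 0.161 · V / A = 0.161 × 770 / 342.405 = 0.362 s.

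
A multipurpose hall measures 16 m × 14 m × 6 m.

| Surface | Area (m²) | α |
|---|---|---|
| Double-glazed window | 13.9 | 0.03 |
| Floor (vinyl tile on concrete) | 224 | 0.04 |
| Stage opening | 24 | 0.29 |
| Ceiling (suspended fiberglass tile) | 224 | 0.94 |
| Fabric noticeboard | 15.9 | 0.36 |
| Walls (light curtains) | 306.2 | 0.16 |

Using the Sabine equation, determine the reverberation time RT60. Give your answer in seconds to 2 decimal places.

Equivalent absorption area: A = 13.9*0.03 + 224*0.04 + 24*0.29 + 224*0.94 + 15.9*0.36 + 306.2*0.16 = 281.613 m².
V = 16·14·6 = 1344 m³.
T = 0.161 V/A = 0.161·1344/281.613 = 0.77 s.

0.77 s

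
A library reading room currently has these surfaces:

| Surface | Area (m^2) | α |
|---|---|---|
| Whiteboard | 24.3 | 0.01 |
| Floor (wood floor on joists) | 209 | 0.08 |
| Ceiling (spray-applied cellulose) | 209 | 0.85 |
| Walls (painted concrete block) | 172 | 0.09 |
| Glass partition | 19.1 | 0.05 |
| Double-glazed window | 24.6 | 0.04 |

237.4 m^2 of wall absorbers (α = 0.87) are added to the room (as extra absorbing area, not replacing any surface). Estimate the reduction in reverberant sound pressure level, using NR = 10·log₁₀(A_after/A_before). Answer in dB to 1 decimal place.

3.0 dB

Summing Sᵢαᵢ: 0.243 + 16.720 + 177.650 + 15.480 + 0.955 + 0.984 → A_before = 212.032 sabins.
Added absorption = 237.4 × 0.87 = 206.538 sabins.
New total A_after = 418.570 sabins.
NR = 10·log₁₀(418.570/212.032) = 3.0 dB.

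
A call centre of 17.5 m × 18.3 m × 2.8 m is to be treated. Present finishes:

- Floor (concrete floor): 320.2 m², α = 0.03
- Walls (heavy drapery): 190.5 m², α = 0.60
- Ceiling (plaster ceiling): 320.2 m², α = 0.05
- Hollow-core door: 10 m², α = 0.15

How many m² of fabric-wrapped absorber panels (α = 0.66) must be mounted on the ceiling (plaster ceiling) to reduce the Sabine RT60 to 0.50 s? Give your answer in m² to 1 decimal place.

241.5

Equivalent absorption area: A₁ = 320.2·0.03 + 190.5·0.60 + 320.2·0.05 + 10·0.15 = 141.416 m².
V = 896.7 m³. Target absorption A₂ = 0.161 × 896.7 / 0.50 = 288.737 sabins.
Absorption to add: 288.737 − 141.416 = 147.321 sabins.
Net gain per m²: Δα = 0.66 − 0.05 = 0.61.
Area = ΔA/Δα = 147.321/0.61 = 241.5 m².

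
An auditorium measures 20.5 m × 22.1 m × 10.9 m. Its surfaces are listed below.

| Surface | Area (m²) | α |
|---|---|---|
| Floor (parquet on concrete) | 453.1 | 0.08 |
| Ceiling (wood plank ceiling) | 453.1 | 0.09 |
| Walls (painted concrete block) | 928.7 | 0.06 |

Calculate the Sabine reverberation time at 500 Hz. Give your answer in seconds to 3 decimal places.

5.989 seconds

Summing Sᵢαᵢ: 36.248 + 40.779 + 55.722 → A = 132.749 sabins.
V = 20.5·22.1·10.9 = 4938.245 m³.
Sabine: RT60 = 0.161 × 4938.245 / 132.749 = 5.989 s.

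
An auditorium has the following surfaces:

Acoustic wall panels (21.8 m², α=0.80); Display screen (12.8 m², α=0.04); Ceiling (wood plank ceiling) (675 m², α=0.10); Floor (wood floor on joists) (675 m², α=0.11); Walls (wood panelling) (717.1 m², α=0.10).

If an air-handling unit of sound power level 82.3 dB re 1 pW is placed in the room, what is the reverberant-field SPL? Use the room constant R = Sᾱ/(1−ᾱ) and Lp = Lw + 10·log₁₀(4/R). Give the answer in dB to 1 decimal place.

A = 231.412 sabins; S = 2101.7 m².
ᾱ = 231.412/2101.7 = 0.1101; R = Sᾱ/(1−ᾱ) = 231.412/(1−0.1101) = 260.043 m².
Lp = Lw + 10 log₁₀(4/R) = 82.3 -18.13 = 64.2 dB.

64.2 dB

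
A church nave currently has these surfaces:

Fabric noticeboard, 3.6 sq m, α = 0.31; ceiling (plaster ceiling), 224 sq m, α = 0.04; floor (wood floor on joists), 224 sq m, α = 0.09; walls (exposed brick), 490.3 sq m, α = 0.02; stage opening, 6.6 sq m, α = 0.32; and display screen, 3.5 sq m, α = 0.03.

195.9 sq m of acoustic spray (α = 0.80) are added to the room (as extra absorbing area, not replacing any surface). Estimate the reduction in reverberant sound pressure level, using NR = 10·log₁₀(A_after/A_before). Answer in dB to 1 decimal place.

Summing Sᵢαᵢ: 1.116 + 8.960 + 20.160 + 9.806 + 2.112 + 0.105 → A_before = 42.259 sabins.
Treatment contributes 195.9·0.80 = 156.720 sabins.
New total A_after = 198.979 sabins.
NR = 10·log₁₀(198.979/42.259) = 6.7 dB.

6.7 dB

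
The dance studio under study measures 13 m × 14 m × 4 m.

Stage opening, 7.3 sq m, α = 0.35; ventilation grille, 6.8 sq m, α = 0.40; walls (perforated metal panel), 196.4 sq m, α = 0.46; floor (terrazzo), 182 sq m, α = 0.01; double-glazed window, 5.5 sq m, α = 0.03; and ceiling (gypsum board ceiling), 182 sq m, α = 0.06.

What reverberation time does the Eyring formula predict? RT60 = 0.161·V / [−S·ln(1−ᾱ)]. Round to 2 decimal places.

0.98 seconds

S = Σ Sᵢ = 580.0 sq m.
Absorption A = 7.3×0.35 + 6.8×0.40 + 196.4×0.46 + 182×0.01 + 5.5×0.03 + 182×0.06 = 108.524 sabins.
Mean coefficient ᾱ = A/S = 0.1871.
−S·ln(1−ᾱ) = −580.0 × ln(1 − 0.1871) = 120.145.
V = 13 × 14 × 4 = 728 m³.
RT60 = 0.161 × 728 / 120.145 = 0.98 s.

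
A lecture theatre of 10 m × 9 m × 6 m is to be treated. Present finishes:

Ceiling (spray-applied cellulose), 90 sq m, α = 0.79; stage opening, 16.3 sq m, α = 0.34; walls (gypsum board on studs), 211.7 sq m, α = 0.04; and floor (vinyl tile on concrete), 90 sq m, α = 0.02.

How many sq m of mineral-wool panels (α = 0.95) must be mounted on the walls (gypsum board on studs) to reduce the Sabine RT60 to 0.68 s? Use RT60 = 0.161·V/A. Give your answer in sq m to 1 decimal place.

Total absorption A₁ = 90·0.79 + 16.3·0.34 + 211.7·0.04 + 90·0.02
  = 71.100 + 5.542 + 8.468 + 1.800 = 86.910 sq m sabins.
Required A₂ = 0.161·540/0.68 = 127.853 sabins.
Absorption to add: 127.853 − 86.910 = 40.943 sabins.
Net gain per sq m: Δα = 0.95 − 0.04 = 0.91.
Panel area = 40.943 / 0.91 = 45.0 sq m.

45.0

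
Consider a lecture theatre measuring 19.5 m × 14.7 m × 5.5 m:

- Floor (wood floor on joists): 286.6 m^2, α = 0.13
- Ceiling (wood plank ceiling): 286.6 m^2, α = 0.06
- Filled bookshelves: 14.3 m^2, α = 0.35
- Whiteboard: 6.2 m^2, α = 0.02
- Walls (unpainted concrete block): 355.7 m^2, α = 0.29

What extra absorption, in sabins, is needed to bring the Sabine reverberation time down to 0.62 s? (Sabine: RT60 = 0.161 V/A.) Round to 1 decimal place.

246.7 sabins

Total absorption A₁ = 286.6×0.13 + 286.6×0.06 + 14.3×0.35 + 6.2×0.02 + 355.7×0.29
  = 37.258 + 17.196 + 5.005 + 0.124 + 103.153 = 162.736 m^2 sabins.
For T = 0.62 s, need A₂ = 0.161·V/T = 0.161·1576.575/0.62 = 409.401 sabins.
Additional absorption ΔA = 409.401 − 162.736 = 246.7 sabins.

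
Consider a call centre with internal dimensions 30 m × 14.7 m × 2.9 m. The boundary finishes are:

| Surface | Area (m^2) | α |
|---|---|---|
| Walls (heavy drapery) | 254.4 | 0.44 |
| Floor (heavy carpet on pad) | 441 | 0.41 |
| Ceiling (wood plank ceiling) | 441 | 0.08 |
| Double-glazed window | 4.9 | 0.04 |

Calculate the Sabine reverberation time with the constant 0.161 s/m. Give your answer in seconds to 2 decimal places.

Equivalent absorption area: A = 254.4×0.44 + 441×0.41 + 441×0.08 + 4.9×0.04 = 328.222 m^2.
V = 30·14.7·2.9 = 1278.9 m³.
RT60 = 0.161 · V / A = 0.161 × 1278.9 / 328.222 = 0.63 s.

0.63 s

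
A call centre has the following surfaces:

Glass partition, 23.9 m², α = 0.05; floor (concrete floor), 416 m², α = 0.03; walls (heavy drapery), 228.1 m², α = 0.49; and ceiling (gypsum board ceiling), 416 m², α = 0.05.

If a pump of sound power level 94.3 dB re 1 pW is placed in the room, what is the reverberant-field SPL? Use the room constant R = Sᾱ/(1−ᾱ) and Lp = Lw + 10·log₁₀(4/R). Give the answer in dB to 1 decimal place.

A = 146.244 sabins; S = 1084.0 m².
ᾱ = 0.1349, so room constant R = A/(1−ᾱ) = 169.049 m².
Lp = Lw + 10 log₁₀(4/R) = 94.3 -16.26 = 78.0 dB.

78.0 dB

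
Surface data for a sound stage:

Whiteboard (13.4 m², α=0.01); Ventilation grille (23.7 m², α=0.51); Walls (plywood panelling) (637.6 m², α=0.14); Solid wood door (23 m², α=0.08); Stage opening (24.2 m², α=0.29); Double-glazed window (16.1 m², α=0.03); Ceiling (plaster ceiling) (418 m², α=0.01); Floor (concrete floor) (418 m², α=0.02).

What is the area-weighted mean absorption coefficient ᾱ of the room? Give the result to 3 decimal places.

0.078

Total surface area S = 1574.0 m².
Σ(Sᵢαᵢ) = 13.4*0.01 + 23.7*0.51 + 637.6*0.14 + 23*0.08 + 24.2*0.29 + 16.1*0.03 + 418*0.01 + 418*0.02 = 123.366.
ᾱ = 123.366 / 1574.0 = 0.078.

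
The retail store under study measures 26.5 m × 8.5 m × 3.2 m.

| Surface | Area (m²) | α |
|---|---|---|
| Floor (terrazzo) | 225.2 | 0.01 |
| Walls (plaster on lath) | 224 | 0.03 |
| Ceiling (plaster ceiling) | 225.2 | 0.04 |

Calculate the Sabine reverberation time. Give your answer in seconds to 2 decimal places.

6.45 s

Summing Sᵢαᵢ: 2.252 + 6.720 + 9.008 → A = 17.980 sabins.
Volume V = 26.5 × 8.5 × 3.2 = 720.8 m³.
Sabine: RT60 = 0.161 × 720.8 / 17.980 = 6.45 s.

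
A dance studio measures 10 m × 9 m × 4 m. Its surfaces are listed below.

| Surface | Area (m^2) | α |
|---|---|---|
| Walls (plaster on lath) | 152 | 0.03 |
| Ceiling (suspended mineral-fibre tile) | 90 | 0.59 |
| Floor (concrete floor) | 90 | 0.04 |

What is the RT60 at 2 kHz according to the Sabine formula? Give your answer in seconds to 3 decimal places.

Summing Sᵢαᵢ: 4.560 + 53.100 + 3.600 → A = 61.260 sabins.
V = 10·9·4 = 360 m³.
RT60 = 0.161 · V / A = 0.161 × 360 / 61.260 = 0.946 s.

0.946 sec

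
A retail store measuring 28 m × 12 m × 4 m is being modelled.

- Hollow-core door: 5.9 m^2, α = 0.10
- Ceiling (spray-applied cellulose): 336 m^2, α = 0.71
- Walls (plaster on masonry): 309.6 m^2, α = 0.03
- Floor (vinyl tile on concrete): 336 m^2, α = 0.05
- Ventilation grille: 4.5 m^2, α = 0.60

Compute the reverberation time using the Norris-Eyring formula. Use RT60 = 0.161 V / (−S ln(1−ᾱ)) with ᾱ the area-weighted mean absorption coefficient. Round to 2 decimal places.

0.69 seconds

S = Σ Sᵢ = 992.0 m^2.
Absorption A = 5.9·0.10 + 336·0.71 + 309.6·0.03 + 336·0.05 + 4.5·0.60 = 267.938 sabins.
Mean coefficient ᾱ = A/S = 0.2701.
Eyring denominator: −S ln(1−ᾱ) = 312.329.
V = 28 × 12 × 4 = 1344 m³.
RT60 = 0.161 × 1344 / 312.329 = 0.69 s.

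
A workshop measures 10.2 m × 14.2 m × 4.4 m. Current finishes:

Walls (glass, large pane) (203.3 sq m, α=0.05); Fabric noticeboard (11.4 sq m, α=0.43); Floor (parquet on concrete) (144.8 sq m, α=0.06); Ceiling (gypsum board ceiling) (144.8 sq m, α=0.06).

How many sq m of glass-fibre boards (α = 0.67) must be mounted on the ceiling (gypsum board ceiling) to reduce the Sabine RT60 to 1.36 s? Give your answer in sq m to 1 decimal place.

70.5

Equivalent absorption area: A₁ = 203.3·0.05 + 11.4·0.43 + 144.8·0.06 + 144.8·0.06 = 32.443 sq m.
V = 637.296 m³. Target absorption A₂ = 0.161 × 637.296 / 1.36 = 75.445 sabins.
Absorption to add: 75.445 − 32.443 = 43.002 sabins.
Net gain per sq m: Δα = 0.67 − 0.06 = 0.61.
Area = ΔA/Δα = 43.002/0.61 = 70.5 sq m.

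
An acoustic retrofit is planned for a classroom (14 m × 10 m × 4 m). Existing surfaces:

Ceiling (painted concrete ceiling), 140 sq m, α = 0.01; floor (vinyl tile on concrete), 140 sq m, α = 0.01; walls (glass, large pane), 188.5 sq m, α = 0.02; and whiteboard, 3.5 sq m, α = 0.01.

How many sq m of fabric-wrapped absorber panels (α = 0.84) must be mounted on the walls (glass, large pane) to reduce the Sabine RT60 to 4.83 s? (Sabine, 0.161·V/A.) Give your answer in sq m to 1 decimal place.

14.7

A₁ = Σ Sᵢαᵢ = 140·0.01 + 140·0.01 + 188.5·0.02 + 3.5·0.01 = 6.605 sabins.
V = 560 m³. Target absorption A₂ = 0.161 × 560 / 4.83 = 18.667 sabins.
Absorption to add: 18.667 − 6.605 = 12.062 sabins.
Net gain per sq m: Δα = 0.84 − 0.02 = 0.82.
Panel area = 12.062 / 0.82 = 14.7 sq m.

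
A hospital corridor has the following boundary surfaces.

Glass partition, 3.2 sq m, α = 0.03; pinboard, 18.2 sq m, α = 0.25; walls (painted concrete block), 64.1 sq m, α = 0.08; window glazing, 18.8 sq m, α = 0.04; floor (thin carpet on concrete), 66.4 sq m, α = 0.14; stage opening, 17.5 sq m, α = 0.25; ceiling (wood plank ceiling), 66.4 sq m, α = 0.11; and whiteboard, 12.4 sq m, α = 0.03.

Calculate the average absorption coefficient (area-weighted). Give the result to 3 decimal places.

0.119

S = Σ Sᵢ = 3.2 + 18.2 + 64.1 + 18.8 + 66.4 + 17.5 + 66.4 + 12.4 = 267.0 sq m.
Σ(Sᵢαᵢ) = 3.2·0.03 + 18.2·0.25 + 64.1·0.08 + 18.8·0.04 + 66.4·0.14 + 17.5·0.25 + 66.4·0.11 + 12.4·0.03 = 31.873.
ᾱ = 31.873 / 267.0 = 0.119.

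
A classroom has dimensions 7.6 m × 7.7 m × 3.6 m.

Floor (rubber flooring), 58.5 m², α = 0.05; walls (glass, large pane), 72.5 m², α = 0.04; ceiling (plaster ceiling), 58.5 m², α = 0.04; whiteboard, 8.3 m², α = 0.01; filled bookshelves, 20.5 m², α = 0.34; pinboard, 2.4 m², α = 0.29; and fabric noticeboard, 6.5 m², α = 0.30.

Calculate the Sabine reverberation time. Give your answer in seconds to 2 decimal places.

1.90 s

Equivalent absorption area: A = 58.5*0.05 + 72.5*0.04 + 58.5*0.04 + 8.3*0.01 + 20.5*0.34 + 2.4*0.29 + 6.5*0.30 = 17.864 m².
Room volume: 210.672 m³.
RT60 = 0.161 · V / A = 0.161 × 210.672 / 17.864 = 1.90 s.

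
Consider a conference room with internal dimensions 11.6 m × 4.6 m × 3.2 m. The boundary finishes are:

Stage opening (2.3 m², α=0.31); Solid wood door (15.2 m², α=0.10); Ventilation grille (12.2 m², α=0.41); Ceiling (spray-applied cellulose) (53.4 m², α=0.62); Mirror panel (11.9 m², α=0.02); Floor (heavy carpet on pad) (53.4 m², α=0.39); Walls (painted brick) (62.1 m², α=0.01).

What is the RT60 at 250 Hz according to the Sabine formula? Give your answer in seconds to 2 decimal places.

0.44 sec

Total absorption A = 2.3*0.31 + 15.2*0.10 + 12.2*0.41 + 53.4*0.62 + 11.9*0.02 + 53.4*0.39 + 62.1*0.01
  = 0.713 + 1.520 + 5.002 + 33.108 + 0.238 + 20.826 + 0.621 = 62.028 m² sabins.
Volume V = 11.6 × 4.6 × 3.2 = 170.752 m³.
T = 0.161 V/A = 0.161·170.752/62.028 = 0.44 s.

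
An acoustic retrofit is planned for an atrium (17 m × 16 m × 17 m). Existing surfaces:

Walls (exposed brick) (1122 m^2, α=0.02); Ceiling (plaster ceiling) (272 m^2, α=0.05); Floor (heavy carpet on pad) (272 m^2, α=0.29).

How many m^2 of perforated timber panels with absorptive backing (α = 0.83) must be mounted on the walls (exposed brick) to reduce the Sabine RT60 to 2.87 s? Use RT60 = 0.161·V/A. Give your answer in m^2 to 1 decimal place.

Summing Sᵢαᵢ: 22.440 + 13.600 + 78.880 → A₁ = 114.920 sabins.
Required A₂ = 0.161·4624/2.87 = 259.395 sabins.
Absorption to add: 259.395 − 114.920 = 144.475 sabins.
Each m^2 of panel replacing the walls (exposed brick) adds (0.83 − 0.02) = 0.81 sabins.
Area = ΔA/Δα = 144.475/0.81 = 178.4 m^2.

178.4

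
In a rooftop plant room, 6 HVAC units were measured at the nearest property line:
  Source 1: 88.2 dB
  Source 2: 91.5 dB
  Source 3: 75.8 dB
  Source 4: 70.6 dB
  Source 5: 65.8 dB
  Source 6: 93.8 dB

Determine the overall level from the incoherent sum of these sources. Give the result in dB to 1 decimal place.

Converting to relative power and adding: 10^(88.2/10) + 10^(91.5/10) + 10^(75.8/10) + 10^(70.6/10) + 10^(65.8/10) + 10^(93.8/10) = 4.525e+09.
L_total = 10·log₁₀(4.525e+09) = 96.6 dB.

96.6 dB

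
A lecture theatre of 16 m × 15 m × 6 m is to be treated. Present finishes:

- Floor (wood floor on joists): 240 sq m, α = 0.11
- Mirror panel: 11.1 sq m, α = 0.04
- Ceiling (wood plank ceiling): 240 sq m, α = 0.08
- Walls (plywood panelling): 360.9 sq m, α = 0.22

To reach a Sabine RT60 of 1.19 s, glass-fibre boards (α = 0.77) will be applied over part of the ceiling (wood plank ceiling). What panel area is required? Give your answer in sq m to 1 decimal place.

100.6

A₁ = Σ Sᵢαᵢ = 240·0.11 + 11.1·0.04 + 240·0.08 + 360.9·0.22 = 125.442 sabins.
Required A₂ = 0.161·1440/1.19 = 194.824 sabins.
ΔA needed = 194.824 − 125.442 = 69.382 sabins.
Net gain per sq m: Δα = 0.77 − 0.08 = 0.69.
Panel area = 69.382 / 0.69 = 100.6 sq m.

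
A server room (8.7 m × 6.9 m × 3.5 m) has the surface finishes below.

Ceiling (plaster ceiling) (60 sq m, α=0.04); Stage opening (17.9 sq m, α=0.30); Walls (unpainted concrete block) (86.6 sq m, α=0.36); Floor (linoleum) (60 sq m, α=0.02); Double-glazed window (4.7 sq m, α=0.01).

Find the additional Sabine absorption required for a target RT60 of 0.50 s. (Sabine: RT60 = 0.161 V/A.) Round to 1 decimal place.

Total absorption A₁ = 60·0.04 + 17.9·0.30 + 86.6·0.36 + 60·0.02 + 4.7·0.01
  = 2.400 + 5.370 + 31.176 + 1.200 + 0.047 = 40.193 sq m sabins.
Target A₂ = 0.161·210.105/0.50 = 67.654 sabins (V = 210.105 m³).
Additional absorption ΔA = 67.654 − 40.193 = 27.5 sabins.

27.5 sabins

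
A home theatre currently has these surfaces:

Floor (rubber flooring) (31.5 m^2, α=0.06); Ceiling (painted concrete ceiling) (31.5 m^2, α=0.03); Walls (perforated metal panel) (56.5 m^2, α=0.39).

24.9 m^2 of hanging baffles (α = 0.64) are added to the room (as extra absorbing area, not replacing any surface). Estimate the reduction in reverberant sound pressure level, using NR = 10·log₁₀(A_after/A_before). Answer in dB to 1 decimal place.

Summing Sᵢαᵢ: 1.890 + 0.945 + 22.035 → A_before = 24.870 sabins.
Treatment contributes 24.9·0.64 = 15.936 sabins.
A_after = 24.870 + 15.936 = 40.806 sabins.
NR = 10·log₁₀(40.806/24.870) = 2.2 dB.

2.2 dB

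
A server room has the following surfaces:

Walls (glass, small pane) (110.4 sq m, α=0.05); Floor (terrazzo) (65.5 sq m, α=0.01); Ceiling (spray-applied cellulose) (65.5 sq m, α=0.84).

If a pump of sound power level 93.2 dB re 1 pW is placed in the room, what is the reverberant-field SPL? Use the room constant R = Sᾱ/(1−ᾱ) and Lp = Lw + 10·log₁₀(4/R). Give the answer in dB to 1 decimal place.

80.1 dB

A = 61.195 sabins; S = 241.4 sq m.
ᾱ = 61.195/241.4 = 0.2535; R = Sᾱ/(1−ᾱ) = 61.195/(1−0.2535) = 81.976 sq m.
Lp = 93.2 + 10·log₁₀(4/81.976) = 93.2 + (-13.12) = 80.1 dB.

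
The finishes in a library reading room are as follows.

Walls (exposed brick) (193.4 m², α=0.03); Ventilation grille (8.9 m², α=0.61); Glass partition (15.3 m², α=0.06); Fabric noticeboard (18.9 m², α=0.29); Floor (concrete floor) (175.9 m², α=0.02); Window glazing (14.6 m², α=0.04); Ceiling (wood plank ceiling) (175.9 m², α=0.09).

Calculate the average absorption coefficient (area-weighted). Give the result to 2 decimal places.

0.06

S = Σ Sᵢ = 193.4 + 8.9 + 15.3 + 18.9 + 175.9 + 14.6 + 175.9 = 602.9 m².
Weighted sum Σ Sα = 37.563.
ᾱ = A/S = 0.06.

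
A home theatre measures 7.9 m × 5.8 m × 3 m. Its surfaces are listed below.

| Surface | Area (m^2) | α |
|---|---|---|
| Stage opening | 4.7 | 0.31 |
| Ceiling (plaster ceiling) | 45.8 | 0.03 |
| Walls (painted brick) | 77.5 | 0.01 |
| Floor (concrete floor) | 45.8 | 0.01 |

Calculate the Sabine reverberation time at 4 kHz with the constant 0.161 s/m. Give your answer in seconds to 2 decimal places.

Summing Sᵢαᵢ: 1.457 + 1.374 + 0.775 + 0.458 → A = 4.064 sabins.
V = 7.9·5.8·3 = 137.46 m³.
T = 0.161 V/A = 0.161·137.46/4.064 = 5.45 s.

5.45 s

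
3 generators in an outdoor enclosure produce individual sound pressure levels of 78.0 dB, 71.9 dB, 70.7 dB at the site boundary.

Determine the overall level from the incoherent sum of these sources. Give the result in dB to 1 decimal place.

79.6 dB

Converting to relative power and adding: 10^(78.0/10) + 10^(71.9/10) + 10^(70.7/10) = 9.033e+07.
Back to dB: 10·log₁₀ Σ = 79.6 dB.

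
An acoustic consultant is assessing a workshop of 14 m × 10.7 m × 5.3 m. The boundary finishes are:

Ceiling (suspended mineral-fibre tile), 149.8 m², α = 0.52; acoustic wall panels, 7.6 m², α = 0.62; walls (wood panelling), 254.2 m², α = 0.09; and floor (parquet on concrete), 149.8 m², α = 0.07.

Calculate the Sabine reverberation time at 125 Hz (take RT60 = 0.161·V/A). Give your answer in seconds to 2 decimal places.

A = Σ Sᵢαᵢ = 149.8·0.52 + 7.6·0.62 + 254.2·0.09 + 149.8·0.07 = 115.972 sabins.
V = 14·10.7·5.3 = 793.94 m³.
RT60 = 0.161 · V / A = 0.161 × 793.94 / 115.972 = 1.10 s.

1.10 seconds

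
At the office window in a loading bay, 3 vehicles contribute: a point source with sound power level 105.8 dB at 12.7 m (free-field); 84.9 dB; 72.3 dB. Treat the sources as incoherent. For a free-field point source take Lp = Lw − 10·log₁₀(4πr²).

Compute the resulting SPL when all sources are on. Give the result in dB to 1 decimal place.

Source at 12.7 m: Lp = 105.8 − 10·log₁₀(4π·12.7²) = 105.8 − 10·log₁₀(2026.830) = 72.7 dB.
Converting to relative power and adding: 10^(72.7/10) + 10^(84.9/10) + 10^(72.3/10) = 3.446e+08.
Combined level = 10 log₁₀(3.446e+08) = 85.4 dB.

85.4 dB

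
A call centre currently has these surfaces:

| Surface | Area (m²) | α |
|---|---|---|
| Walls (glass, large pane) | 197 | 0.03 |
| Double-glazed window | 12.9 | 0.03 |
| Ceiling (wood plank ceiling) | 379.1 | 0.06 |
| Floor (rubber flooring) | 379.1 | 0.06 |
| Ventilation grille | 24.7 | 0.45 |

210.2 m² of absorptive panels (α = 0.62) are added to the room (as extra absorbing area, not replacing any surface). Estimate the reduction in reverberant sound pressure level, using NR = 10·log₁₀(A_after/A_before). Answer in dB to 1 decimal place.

Equivalent absorption area: A_before = 197*0.03 + 12.9*0.03 + 379.1*0.06 + 379.1*0.06 + 24.7*0.45 = 62.904 m².
Treatment contributes 210.2·0.62 = 130.324 sabins.
New total A_after = 193.228 sabins.
Reduction = 10 log₁₀(A_after/A_before) = 10 log₁₀(3.0718) = 4.9 dB.

4.9 dB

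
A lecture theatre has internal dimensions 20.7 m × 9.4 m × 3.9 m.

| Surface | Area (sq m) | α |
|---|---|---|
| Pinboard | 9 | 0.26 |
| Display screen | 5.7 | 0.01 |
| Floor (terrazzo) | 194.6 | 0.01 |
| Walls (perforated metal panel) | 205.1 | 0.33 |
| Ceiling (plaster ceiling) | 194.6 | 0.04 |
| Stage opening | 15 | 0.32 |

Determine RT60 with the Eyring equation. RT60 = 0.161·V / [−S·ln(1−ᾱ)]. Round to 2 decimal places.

S = Σ Sᵢ = 624.0 sq m.
Σ(Sᵢαᵢ) = 9×0.26 + 5.7×0.01 + 194.6×0.01 + 205.1×0.33 + 194.6×0.04 + 15×0.32 = 84.610.
ᾱ = 84.610 / 624.0 = 0.1356.
Eyring denominator: −S ln(1−ᾱ) = 90.929.
V = 20.7 × 9.4 × 3.9 = 758.862 m³.
T = 0.161·V/[−S·ln(1−ᾱ)] = 0.161·758.862/90.929 = 1.34 s.

1.34 s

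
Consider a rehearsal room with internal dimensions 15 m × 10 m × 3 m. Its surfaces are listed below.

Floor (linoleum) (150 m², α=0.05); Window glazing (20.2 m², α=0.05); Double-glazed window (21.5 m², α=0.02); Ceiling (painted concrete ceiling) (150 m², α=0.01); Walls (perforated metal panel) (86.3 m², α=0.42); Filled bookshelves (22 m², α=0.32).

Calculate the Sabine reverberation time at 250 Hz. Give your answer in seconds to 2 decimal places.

1.35 s

Summing Sᵢαᵢ: 7.500 + 1.010 + 0.430 + 1.500 + 36.246 + 7.040 → A = 53.726 sabins.
Volume V = 15 × 10 × 3 = 450 m³.
T = 0.161 V/A = 0.161·450/53.726 = 1.35 s.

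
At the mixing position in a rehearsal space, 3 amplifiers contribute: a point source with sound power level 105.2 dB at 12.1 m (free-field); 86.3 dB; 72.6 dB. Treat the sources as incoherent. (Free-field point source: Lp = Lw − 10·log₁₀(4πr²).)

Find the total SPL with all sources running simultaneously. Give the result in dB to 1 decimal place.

86.7 dB

Source at 12.1 m: Lp = 105.2 − 10·log₁₀(4π·12.1²) = 105.2 − 10·log₁₀(1839.842) = 72.6 dB.
Σ 10^(Lᵢ/10) = 4.63e+08.
L_total = 10·log₁₀(4.63e+08) = 86.7 dB.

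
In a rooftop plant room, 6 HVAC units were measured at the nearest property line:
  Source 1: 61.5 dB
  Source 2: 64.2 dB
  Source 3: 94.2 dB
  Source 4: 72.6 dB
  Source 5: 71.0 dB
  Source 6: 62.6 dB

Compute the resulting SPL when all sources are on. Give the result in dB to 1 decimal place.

94.3 dB

Σ 10^(Lᵢ/10) = 2.667e+09.
Back to dB: 10·log₁₀ Σ = 94.3 dB.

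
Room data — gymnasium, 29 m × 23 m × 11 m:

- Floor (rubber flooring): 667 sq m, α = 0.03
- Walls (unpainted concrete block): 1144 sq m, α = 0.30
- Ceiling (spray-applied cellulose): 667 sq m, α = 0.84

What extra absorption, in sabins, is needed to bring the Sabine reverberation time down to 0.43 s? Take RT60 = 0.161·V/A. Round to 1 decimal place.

A₁ = Σ Sᵢαᵢ = 667*0.03 + 1144*0.30 + 667*0.84 = 923.490 sabins.
For T = 0.43 s, need A₂ = 0.161·V/T = 0.161·7337/0.43 = 2747.109 sabins.
Shortfall: 2747.109 − 923.490 = 1823.6 sabins.

1823.6 sabins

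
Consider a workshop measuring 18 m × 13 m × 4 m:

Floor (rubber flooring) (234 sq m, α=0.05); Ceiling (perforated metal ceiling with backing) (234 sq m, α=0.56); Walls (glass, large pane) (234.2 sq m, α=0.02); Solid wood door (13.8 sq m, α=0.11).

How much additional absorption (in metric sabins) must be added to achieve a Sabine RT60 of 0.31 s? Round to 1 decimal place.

337.2 sabins

Summing Sᵢαᵢ: 11.700 + 131.040 + 4.684 + 1.518 → A₁ = 148.942 sabins.
V = 936 m³. Required absorption A₂ = 0.161 × 936 / 0.31 = 486.116 sabins.
ΔA = A₂ − A₁ = 486.116 − 148.942 = 337.2 sabins.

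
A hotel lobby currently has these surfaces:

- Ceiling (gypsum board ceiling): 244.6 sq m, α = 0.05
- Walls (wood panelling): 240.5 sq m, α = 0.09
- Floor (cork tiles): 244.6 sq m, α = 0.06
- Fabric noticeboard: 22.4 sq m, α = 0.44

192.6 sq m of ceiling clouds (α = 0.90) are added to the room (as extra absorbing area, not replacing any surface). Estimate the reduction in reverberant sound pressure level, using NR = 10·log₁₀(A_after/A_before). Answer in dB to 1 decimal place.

Summing Sᵢαᵢ: 12.230 + 21.645 + 14.676 + 9.856 → A_before = 58.407 sabins.
Treatment contributes 192.6·0.90 = 173.340 sabins.
New total A_after = 231.747 sabins.
NR = 10·log₁₀(231.747/58.407) = 6.0 dB.

6.0 dB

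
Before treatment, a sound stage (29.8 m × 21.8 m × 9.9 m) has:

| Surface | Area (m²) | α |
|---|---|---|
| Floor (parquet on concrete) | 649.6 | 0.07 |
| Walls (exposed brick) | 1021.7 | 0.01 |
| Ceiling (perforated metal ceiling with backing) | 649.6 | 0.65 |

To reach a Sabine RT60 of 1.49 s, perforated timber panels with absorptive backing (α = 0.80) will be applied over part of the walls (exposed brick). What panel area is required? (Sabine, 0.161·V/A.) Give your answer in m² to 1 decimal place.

Total absorption A₁ = 649.6*0.07 + 1021.7*0.01 + 649.6*0.65
  = 45.472 + 10.217 + 422.240 = 477.929 m² sabins.
V = 6431.436 m³. Target absorption A₂ = 0.161 × 6431.436 / 1.49 = 694.940 sabins.
Absorption to add: 694.940 − 477.929 = 217.011 sabins.
Each m² of panel replacing the walls (exposed brick) adds (0.80 − 0.01) = 0.79 sabins.
Area = ΔA/Δα = 217.011/0.79 = 274.7 m².

274.7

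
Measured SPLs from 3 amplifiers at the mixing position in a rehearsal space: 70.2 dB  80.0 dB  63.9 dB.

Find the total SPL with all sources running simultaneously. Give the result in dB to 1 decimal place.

Converting to relative power and adding: 10^(70.2/10) + 10^(80.0/10) + 10^(63.9/10) = 1.129e+08.
Combined level = 10 log₁₀(1.129e+08) = 80.5 dB.

80.5 dB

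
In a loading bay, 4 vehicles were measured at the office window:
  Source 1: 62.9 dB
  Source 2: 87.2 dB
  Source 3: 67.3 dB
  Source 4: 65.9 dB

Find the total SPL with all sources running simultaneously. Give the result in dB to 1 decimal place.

Σ 10^(Lᵢ/10) = 5.36e+08.
L_total = 10·log₁₀(5.36e+08) = 87.3 dB.

87.3 dB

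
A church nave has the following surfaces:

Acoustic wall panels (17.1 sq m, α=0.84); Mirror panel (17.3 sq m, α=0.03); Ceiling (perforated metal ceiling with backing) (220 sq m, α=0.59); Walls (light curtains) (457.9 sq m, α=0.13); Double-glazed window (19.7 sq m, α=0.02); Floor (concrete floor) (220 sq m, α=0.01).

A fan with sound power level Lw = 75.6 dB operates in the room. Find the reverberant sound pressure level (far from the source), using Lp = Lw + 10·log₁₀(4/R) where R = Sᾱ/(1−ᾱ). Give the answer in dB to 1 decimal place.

57.4 dB

A = 206.804 sabins; S = 952.0 sq m.
ᾱ = 206.804/952.0 = 0.2172; R = Sᾱ/(1−ᾱ) = 206.804/(1−0.2172) = 264.185 sq m.
Lp = Lw + 10 log₁₀(4/R) = 75.6 -18.20 = 57.4 dB.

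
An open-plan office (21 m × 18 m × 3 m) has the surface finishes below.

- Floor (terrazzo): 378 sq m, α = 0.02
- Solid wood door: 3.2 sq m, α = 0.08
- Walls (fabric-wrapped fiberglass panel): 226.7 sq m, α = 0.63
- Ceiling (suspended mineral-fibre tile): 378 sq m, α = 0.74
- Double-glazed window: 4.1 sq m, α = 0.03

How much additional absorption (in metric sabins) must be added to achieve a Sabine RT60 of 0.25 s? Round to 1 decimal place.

299.8 sabins

Total absorption A₁ = 378*0.02 + 3.2*0.08 + 226.7*0.63 + 378*0.74 + 4.1*0.03
  = 7.560 + 0.256 + 142.821 + 279.720 + 0.123 = 430.480 sq m sabins.
V = 1134 m³. Required absorption A₂ = 0.161 × 1134 / 0.25 = 730.296 sabins.
Additional absorption ΔA = 730.296 − 430.480 = 299.8 sabins.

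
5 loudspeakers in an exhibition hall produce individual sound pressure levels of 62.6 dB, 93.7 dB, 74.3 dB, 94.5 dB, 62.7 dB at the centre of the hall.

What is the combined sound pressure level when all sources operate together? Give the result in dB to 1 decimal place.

97.2 dB

Σ 10^(Lᵢ/10) = 5.193e+09.
Combined level = 10 log₁₀(5.193e+09) = 97.2 dB.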